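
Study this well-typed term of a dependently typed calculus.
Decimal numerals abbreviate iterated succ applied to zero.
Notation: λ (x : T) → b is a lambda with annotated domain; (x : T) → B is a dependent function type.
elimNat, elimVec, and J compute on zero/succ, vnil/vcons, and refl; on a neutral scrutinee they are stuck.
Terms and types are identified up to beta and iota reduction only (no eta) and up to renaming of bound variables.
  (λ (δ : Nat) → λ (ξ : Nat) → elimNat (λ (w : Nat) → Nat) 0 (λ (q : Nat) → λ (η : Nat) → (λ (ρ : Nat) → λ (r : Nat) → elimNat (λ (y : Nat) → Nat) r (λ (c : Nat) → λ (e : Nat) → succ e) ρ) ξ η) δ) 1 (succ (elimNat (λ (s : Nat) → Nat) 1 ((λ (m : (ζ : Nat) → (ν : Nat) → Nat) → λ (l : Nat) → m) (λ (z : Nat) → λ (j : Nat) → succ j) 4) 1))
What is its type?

inferred type:
  Nat


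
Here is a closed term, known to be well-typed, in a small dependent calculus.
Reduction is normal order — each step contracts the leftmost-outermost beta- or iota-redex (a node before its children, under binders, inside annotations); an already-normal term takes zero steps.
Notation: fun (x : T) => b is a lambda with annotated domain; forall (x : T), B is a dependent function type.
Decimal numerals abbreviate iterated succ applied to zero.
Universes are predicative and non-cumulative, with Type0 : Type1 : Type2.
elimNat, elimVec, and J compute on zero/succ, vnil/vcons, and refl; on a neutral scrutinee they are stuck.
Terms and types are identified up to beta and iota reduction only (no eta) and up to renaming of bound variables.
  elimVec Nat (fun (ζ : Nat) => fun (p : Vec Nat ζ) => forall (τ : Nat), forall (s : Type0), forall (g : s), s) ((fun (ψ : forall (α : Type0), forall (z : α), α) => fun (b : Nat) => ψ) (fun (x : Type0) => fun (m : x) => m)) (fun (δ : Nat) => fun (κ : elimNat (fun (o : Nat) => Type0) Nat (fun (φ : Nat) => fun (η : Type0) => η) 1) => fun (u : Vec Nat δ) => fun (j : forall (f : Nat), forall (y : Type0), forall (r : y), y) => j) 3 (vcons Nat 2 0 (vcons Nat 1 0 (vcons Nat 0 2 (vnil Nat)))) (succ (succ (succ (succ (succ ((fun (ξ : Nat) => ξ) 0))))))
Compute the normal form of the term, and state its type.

resulting normal form:
  fun (ζ : Type0) => fun (p : ζ) => p
inferred type:
  forall (ζ : Type0), forall (p : ζ), ζ


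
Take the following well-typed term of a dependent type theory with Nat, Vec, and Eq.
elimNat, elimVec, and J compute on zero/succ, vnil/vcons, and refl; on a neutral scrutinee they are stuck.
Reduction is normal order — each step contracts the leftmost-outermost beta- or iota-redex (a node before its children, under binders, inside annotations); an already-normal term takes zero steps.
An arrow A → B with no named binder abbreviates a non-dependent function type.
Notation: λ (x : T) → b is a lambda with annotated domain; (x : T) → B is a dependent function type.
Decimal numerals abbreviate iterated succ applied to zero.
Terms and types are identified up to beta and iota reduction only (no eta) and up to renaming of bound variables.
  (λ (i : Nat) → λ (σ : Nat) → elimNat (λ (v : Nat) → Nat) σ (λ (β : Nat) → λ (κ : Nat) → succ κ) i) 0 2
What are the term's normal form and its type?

normal form:
  2
inferred type:
  Nat


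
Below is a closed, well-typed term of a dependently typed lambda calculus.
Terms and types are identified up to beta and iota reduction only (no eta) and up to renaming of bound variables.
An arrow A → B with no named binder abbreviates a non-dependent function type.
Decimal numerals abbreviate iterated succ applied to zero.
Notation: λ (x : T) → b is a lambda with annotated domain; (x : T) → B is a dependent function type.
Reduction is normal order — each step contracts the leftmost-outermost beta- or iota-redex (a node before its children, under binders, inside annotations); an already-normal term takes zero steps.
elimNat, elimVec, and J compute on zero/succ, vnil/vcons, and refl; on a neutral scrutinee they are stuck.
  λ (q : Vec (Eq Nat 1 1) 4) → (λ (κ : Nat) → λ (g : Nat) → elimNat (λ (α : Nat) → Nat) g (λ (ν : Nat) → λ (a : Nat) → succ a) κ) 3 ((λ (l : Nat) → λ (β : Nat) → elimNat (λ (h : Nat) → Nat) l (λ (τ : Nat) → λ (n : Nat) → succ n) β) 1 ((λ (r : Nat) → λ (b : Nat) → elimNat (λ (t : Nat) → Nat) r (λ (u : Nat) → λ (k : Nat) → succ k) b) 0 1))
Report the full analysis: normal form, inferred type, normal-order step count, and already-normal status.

reduced normal form:
  λ (q : Vec (Eq Nat 1 1) 4) → 5
the term's type:
  Vec (Eq Nat 1 1) 4 → Nat
normal-order step count: 24
started in normal form: no
first redex: a beta-redex


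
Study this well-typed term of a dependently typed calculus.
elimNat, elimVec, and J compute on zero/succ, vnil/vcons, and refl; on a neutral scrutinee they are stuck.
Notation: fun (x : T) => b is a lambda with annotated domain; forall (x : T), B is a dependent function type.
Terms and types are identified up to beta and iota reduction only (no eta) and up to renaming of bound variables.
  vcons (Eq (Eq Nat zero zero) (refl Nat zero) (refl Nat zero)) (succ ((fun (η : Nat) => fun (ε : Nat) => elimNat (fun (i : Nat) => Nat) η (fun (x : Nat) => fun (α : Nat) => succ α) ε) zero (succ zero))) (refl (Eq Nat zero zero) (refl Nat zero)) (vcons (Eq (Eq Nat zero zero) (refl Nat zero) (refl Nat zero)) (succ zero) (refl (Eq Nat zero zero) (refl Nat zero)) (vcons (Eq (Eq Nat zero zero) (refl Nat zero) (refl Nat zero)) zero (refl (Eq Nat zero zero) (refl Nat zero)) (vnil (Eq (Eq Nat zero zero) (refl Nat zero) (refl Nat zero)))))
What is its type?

type:
  Vec (Eq (Eq Nat zero zero) (refl Nat zero) (refl Nat zero)) (succ (succ (succ zero)))


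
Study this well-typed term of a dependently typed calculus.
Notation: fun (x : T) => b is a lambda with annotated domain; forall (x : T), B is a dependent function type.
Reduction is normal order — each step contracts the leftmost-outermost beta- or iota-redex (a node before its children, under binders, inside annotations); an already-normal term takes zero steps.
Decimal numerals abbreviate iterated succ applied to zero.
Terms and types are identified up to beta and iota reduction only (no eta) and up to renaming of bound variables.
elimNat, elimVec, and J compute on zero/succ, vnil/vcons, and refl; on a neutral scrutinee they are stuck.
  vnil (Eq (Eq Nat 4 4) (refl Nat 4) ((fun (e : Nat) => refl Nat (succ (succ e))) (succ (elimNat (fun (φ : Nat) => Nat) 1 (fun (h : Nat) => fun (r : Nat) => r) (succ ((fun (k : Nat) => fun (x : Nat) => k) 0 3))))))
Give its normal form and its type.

normal form:
  vnil (Eq (Eq Nat 4 4) (refl Nat 4) (refl Nat 4))
the term's type:
  Vec (Eq (Eq Nat 4 4) (refl Nat 4) (refl Nat 4)) 0
observation: contracting a beta-redex first, the term normalizes in 7 steps.


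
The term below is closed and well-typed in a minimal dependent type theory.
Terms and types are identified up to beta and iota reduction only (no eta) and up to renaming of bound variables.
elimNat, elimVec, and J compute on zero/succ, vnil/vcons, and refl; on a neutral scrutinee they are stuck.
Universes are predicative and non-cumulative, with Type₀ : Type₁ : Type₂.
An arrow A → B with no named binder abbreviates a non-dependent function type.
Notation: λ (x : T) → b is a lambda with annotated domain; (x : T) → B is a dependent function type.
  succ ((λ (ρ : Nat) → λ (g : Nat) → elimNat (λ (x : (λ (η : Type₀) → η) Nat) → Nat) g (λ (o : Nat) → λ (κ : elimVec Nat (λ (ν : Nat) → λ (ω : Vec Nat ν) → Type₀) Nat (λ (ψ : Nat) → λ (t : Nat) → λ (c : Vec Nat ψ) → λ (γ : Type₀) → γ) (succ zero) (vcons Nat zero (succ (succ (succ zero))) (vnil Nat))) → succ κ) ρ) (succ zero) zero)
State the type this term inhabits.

the term's type:
  Nat


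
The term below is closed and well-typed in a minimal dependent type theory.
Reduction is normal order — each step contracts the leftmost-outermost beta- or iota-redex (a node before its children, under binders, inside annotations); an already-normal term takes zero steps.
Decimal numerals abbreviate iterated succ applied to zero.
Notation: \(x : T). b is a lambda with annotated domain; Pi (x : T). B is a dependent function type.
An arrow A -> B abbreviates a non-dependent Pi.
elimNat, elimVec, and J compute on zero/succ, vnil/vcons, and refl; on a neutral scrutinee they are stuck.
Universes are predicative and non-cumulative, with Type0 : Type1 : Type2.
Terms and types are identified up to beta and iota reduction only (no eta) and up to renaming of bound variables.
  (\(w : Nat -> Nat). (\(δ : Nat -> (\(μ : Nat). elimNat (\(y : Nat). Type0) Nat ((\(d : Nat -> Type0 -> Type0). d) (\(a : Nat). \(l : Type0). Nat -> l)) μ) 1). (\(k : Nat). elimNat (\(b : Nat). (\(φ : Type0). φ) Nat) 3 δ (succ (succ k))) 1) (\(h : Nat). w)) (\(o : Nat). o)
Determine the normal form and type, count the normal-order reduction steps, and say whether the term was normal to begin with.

normal form:
  3
the term's type:
  Nat
steps to reach normal form (normal order): 13
term was already normal: no
first redex: a beta-redex


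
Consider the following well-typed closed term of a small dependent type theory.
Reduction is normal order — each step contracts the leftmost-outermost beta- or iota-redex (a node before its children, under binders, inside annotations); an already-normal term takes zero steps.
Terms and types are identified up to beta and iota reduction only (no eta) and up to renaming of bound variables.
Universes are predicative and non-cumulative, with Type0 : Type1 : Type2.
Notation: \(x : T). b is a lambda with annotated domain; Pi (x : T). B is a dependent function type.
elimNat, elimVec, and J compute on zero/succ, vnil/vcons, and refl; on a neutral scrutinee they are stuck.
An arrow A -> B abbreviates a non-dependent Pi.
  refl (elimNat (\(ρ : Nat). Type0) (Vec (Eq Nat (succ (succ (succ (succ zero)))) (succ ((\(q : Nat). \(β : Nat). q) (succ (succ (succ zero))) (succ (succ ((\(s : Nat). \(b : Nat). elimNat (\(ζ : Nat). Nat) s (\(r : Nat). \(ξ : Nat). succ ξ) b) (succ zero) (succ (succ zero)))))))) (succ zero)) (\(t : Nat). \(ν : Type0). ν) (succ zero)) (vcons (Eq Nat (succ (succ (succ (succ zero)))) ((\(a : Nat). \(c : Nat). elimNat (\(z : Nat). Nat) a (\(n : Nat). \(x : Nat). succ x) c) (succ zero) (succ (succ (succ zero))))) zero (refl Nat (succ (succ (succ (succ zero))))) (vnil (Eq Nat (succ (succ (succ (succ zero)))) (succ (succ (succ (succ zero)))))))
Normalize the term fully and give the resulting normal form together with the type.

normal form:
  refl (Vec (Eq Nat (succ (succ (succ (succ zero)))) (succ (succ (succ (succ zero))))) (succ zero)) (vcons (Eq Nat (succ (succ (succ (succ zero)))) (succ (succ (succ (succ zero))))) zero (refl Nat (succ (succ (succ (succ zero))))) (vnil (Eq Nat (succ (succ (succ (succ zero)))) (succ (succ (succ (succ zero)))))))
the term's type:
  Eq (Vec (Eq Nat (succ (succ (succ (succ zero)))) (succ (succ (succ (succ zero))))) (succ zero)) (vcons (Eq Nat (succ (succ (succ (succ zero)))) (succ (succ (succ (succ zero))))) zero (refl Nat (succ (succ (succ (succ zero))))) (vnil (Eq Nat (succ (succ (succ (succ zero)))) (succ (succ (succ (succ zero))))))) (vcons (Eq Nat (succ (succ (succ (succ zero)))) (succ (succ (succ (succ zero))))) zero (refl Nat (succ (succ (succ (succ zero))))) (vnil (Eq Nat (succ (succ (succ (succ zero)))) (succ (succ (succ (succ zero)))))))
observation: normalization takes exactly 18 steps under the normal-order strategy.


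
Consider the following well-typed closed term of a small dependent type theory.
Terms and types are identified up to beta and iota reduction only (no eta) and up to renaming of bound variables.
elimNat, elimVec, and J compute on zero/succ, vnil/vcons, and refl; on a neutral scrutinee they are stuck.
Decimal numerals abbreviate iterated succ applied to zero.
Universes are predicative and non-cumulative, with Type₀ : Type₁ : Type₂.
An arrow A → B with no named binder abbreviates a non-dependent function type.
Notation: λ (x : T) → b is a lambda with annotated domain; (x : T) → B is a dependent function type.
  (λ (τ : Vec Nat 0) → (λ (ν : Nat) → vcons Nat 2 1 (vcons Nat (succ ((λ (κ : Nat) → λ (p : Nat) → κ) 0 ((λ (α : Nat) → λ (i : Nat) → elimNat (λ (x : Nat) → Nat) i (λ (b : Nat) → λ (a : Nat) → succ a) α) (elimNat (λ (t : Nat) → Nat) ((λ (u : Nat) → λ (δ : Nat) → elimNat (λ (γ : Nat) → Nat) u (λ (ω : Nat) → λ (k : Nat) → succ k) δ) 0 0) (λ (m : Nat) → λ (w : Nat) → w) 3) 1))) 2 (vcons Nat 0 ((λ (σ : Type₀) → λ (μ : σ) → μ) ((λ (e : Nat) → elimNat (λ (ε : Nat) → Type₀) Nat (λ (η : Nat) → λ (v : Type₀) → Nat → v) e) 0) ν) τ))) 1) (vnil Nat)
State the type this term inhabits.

type:
  Vec Nat 3


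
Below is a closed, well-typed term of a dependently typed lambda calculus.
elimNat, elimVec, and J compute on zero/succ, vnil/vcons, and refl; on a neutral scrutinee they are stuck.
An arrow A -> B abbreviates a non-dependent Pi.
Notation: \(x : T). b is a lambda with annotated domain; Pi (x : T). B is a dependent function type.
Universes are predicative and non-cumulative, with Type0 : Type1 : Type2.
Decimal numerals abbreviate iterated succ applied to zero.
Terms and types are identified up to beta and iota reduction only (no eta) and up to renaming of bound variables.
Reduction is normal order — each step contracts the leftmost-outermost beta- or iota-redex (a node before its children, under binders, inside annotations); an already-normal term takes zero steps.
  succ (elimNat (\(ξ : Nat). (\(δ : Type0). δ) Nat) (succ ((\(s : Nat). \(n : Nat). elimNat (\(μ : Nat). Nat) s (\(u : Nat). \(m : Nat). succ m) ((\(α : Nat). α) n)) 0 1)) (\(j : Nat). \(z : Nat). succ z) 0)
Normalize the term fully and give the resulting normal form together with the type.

reduced normal form:
  3
the term's type:
  Nat
observation: 8 normal-order steps separate the term from its normal form.


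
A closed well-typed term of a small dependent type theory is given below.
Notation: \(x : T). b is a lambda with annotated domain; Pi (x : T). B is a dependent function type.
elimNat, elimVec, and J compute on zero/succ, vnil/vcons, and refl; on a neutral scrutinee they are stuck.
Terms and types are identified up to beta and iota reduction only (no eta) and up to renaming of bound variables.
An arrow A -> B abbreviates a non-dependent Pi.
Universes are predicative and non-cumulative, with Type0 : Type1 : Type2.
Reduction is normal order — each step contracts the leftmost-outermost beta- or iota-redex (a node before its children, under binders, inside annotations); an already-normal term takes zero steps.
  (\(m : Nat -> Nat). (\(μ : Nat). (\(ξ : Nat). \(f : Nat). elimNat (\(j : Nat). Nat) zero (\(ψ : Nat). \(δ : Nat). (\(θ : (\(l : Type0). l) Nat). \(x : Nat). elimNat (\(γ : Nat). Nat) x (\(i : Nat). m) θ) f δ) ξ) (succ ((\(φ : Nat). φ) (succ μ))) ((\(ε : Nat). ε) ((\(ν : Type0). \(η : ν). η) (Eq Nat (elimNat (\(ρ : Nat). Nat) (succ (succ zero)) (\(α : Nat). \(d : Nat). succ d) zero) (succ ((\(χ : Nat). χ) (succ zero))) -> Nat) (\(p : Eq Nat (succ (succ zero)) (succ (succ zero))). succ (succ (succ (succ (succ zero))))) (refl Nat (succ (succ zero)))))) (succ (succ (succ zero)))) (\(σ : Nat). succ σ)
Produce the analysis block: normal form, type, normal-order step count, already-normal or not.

reduced normal form:
  succ (succ (succ (succ (succ (succ (succ (succ (succ (succ (succ (succ (succ (succ (succ (succ (succ (succ (succ (succ (succ (succ (succ (succ (succ zero))))))))))))))))))))))))
inferred type:
  Nat
normal-order step count: 65
already normal: no
first redex: a beta-redex


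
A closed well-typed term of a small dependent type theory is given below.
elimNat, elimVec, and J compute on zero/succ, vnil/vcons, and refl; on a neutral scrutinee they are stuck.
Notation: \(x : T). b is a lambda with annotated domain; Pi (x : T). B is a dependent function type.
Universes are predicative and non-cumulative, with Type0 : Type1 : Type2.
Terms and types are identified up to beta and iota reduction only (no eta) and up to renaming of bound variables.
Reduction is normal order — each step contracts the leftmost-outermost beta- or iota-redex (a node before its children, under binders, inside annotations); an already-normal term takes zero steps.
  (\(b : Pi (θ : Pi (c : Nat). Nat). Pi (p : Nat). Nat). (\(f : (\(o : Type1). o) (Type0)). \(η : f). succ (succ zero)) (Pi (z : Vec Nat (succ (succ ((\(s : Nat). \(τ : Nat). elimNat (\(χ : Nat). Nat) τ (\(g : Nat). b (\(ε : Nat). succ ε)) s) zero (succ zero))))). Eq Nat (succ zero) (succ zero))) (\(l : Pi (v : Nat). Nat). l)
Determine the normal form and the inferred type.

normal form:
  \(b : Pi (θ : Vec Nat (succ (succ (succ zero)))). Eq Nat (succ zero) (succ zero)). succ (succ zero)
inferred type:
  Pi (b : Pi (θ : Vec Nat (succ (succ (succ zero)))). Eq Nat (succ zero) (succ zero)). Nat
observation: the leftmost-outermost redex is a beta-redex, and normalization takes 5 steps.


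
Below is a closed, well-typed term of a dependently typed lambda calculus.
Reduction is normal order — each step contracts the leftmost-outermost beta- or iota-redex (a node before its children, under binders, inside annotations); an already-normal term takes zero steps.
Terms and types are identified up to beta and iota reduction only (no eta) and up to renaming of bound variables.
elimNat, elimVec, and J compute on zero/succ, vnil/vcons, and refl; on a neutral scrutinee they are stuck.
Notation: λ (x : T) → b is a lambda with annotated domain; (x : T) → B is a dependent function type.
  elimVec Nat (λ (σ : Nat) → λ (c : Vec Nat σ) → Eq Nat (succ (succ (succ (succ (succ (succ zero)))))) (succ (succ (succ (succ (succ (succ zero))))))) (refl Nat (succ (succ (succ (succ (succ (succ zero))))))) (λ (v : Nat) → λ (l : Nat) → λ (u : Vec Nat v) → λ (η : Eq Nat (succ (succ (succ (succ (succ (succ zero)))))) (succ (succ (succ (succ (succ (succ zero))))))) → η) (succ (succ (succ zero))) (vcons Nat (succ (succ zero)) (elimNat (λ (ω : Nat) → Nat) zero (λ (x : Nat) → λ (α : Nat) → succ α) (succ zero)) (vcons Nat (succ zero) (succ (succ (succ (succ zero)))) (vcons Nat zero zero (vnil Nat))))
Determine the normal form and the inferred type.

normal form:
  refl Nat (succ (succ (succ (succ (succ (succ zero))))))
type:
  Eq Nat (succ (succ (succ (succ (succ (succ zero)))))) (succ (succ (succ (succ (succ (succ zero))))))
observation: the leftmost-outermost redex is an elimVec iota-redex, and normalization takes 16 steps.


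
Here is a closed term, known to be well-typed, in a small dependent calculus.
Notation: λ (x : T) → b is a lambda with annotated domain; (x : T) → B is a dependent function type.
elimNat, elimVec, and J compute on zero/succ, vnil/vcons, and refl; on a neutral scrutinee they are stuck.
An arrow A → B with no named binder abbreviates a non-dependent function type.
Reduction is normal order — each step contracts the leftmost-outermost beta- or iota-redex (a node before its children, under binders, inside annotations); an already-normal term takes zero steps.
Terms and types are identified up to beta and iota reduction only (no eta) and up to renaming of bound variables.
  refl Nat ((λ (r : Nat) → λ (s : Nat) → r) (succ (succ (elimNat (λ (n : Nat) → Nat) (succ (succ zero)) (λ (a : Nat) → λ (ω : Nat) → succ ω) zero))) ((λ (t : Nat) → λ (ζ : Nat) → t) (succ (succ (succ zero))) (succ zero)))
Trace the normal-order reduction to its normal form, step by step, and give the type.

reduction (normal order):
  refl Nat ((λ (r : Nat) → λ (s : Nat) → r) (succ (succ (elimNat (λ (n : Nat) → Nat) (succ (succ zero)) (λ (a : Nat) → λ (ω : Nat) → succ ω) zero))) ((λ (t : Nat) → λ (ζ : Nat) → t) (succ (succ (succ zero))) (succ zero)))
  ~> refl Nat ((λ (r : Nat) → succ (succ (elimNat (λ (s : Nat) → Nat) (succ (succ zero)) (λ (n : Nat) → λ (a : Nat) → succ a) zero))) ((λ (ω : Nat) → λ (t : Nat) → ω) (succ (succ (succ zero))) (succ zero)))
  ~> refl Nat (succ (succ (elimNat (λ (r : Nat) → Nat) (succ (succ zero)) (λ (s : Nat) → λ (n : Nat) → succ n) zero)))
  ~> refl Nat (succ (succ (succ (succ zero))))
inferred type:
  Eq Nat (succ (succ (succ (succ zero)))) (succ (succ (succ (succ zero))))


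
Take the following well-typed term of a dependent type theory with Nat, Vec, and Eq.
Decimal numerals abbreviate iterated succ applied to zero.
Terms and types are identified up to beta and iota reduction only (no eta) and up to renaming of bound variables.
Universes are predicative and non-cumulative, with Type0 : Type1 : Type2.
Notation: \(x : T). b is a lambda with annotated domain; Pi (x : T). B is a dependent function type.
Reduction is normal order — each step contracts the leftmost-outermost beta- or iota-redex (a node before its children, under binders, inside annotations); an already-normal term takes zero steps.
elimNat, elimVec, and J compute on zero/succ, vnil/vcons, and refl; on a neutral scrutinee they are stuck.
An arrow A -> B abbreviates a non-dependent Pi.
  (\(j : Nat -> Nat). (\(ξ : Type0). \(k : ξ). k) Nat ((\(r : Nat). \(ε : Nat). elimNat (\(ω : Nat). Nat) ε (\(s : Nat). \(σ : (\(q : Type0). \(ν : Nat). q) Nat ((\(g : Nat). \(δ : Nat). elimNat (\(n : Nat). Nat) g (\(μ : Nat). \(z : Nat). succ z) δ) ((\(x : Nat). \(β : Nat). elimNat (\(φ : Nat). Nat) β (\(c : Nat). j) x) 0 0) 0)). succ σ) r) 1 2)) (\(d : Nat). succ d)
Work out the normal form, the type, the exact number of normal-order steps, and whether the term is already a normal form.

normal form:
  3
the term's type:
  Nat
reduction steps (normal order): 9
started in normal form: no
first redex: a beta-redex


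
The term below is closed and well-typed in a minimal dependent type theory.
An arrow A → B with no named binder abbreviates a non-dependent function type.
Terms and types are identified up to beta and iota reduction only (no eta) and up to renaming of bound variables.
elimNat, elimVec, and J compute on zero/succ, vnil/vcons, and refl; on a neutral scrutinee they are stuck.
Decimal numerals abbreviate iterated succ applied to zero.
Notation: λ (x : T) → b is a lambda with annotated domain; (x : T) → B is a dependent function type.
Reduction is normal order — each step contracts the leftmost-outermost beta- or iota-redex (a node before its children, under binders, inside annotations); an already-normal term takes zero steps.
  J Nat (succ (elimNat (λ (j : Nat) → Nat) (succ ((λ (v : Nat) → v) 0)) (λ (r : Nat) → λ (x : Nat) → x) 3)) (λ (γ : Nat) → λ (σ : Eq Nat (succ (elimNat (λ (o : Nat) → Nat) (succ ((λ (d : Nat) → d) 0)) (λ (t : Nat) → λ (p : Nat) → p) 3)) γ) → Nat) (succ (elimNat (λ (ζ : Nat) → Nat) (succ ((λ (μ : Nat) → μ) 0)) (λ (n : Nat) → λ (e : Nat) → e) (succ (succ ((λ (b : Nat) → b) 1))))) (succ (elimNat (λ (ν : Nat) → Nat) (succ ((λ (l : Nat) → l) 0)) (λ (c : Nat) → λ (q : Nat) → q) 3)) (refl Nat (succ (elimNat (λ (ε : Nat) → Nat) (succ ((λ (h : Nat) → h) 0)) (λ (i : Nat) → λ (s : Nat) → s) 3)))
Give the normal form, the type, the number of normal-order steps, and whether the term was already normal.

reduced normal form:
  2
the term's type:
  Nat
steps to reach normal form (normal order): 13
already normal: no
first redex: a J iota-redex


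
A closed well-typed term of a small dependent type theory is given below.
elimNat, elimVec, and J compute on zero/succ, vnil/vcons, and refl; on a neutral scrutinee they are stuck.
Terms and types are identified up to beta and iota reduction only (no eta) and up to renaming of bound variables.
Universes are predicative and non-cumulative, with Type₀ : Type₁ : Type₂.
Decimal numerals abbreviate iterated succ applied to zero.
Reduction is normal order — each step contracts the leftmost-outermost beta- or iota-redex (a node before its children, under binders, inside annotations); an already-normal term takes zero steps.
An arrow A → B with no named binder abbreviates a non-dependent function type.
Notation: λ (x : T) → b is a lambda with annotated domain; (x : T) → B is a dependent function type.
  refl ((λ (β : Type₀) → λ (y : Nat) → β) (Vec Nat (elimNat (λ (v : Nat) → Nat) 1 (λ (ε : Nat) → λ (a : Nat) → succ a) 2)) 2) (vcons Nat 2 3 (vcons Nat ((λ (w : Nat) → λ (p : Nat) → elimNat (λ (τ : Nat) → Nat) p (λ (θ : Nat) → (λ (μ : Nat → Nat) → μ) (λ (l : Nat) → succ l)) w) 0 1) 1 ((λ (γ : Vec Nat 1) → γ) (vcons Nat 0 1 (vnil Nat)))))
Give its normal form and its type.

normal form:
  refl (Vec Nat 3) (vcons Nat 2 3 (vcons Nat 1 1 (vcons Nat 0 1 (vnil Nat))))
type:
  Eq (Vec Nat 3) (vcons Nat 2 3 (vcons Nat 1 1 (vcons Nat 0 1 (vnil Nat)))) (vcons Nat 2 3 (vcons Nat 1 1 (vcons Nat 0 1 (vnil Nat))))
observation: contracting a beta-redex first, the term normalizes in 13 steps.


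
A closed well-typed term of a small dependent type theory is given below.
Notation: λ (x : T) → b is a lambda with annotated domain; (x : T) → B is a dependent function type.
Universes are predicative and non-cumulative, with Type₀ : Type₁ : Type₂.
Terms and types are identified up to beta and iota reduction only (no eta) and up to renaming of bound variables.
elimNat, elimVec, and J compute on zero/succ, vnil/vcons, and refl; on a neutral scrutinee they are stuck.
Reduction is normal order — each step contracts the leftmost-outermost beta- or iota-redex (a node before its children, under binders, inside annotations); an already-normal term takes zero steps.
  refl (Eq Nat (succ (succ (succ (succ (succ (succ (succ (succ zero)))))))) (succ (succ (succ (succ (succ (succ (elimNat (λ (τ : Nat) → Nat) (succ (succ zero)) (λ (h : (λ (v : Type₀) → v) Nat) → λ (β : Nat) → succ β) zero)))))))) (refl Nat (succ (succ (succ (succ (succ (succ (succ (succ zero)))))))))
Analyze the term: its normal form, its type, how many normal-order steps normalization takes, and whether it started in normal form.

reduced normal form:
  refl (Eq Nat (succ (succ (succ (succ (succ (succ (succ (succ zero)))))))) (succ (succ (succ (succ (succ (succ (succ (succ zero))))))))) (refl Nat (succ (succ (succ (succ (succ (succ (succ (succ zero)))))))))
type:
  Eq (Eq Nat (succ (succ (succ (succ (succ (succ (succ (succ zero)))))))) (succ (succ (succ (succ (succ (succ (succ (succ zero))))))))) (refl Nat (succ (succ (succ (succ (succ (succ (succ (succ zero))))))))) (refl Nat (succ (succ (succ (succ (succ (succ (succ (succ zero)))))))))
reduction steps (normal order): 1
started in normal form: no
first contracted redex: an elimNat iota-redex


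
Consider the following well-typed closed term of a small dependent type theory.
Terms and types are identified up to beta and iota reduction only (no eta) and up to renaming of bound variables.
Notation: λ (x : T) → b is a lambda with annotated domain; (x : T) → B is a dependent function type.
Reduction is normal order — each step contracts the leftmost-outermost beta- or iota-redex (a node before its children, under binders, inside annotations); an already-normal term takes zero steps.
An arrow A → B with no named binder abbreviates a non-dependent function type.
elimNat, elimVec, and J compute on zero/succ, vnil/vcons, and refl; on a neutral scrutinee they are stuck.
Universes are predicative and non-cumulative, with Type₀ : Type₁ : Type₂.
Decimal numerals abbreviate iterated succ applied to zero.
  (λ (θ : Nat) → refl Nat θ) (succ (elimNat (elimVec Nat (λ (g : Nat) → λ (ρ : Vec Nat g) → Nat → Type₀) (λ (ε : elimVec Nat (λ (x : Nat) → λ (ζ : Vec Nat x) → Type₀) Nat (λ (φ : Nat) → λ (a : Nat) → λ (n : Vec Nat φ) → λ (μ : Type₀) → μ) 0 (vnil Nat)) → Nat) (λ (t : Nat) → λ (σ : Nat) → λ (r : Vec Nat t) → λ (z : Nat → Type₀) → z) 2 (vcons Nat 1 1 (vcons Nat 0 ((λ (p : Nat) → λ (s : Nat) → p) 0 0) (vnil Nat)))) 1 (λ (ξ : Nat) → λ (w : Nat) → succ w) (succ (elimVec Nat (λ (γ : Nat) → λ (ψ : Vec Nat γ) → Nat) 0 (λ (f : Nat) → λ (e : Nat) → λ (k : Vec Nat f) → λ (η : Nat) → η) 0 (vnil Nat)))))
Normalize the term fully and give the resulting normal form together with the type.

reduced normal form:
  refl Nat 3
inferred type:
  Eq Nat 3 3


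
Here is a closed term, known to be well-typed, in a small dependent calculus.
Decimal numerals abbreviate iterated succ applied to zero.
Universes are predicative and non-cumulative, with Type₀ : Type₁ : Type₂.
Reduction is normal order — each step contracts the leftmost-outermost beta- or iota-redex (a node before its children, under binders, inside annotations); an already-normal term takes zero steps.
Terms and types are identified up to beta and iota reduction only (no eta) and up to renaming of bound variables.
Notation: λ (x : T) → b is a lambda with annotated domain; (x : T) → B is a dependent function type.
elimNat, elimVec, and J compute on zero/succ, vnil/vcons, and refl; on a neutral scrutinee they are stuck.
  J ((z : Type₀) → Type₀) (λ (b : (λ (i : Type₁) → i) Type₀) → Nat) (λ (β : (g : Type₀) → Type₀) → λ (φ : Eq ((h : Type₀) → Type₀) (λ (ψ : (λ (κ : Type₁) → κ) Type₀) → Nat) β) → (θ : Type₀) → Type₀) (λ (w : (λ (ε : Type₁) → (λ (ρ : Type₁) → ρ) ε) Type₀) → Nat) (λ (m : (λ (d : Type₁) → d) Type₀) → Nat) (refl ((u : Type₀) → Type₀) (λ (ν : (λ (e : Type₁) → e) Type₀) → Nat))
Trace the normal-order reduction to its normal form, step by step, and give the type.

normal-order reduction sequence:
  J ((z : Type₀) → Type₀) (λ (b : (λ (i : Type₁) → i) Type₀) → Nat) (λ (β : (g : Type₀) → Type₀) → λ (φ : Eq ((h : Type₀) → Type₀) (λ (ψ : (λ (κ : Type₁) → κ) Type₀) → Nat) β) → (θ : Type₀) → Type₀) (λ (w : (λ (ε : Type₁) → (λ (ρ : Type₁) → ρ) ε) Type₀) → Nat) (λ (m : (λ (d : Type₁) → d) Type₀) → Nat) (refl ((u : Type₀) → Type₀) (λ (ν : (λ (e : Type₁) → e) Type₀) → Nat))
  ~> λ (z : (λ (b : Type₁) → (λ (i : Type₁) → i) b) Type₀) → Nat
  ~> λ (z : (λ (b : Type₁) → b) Type₀) → Nat
  ~> λ (z : Type₀) → Nat
inferred type:
  (z : Type₀) → Type₀


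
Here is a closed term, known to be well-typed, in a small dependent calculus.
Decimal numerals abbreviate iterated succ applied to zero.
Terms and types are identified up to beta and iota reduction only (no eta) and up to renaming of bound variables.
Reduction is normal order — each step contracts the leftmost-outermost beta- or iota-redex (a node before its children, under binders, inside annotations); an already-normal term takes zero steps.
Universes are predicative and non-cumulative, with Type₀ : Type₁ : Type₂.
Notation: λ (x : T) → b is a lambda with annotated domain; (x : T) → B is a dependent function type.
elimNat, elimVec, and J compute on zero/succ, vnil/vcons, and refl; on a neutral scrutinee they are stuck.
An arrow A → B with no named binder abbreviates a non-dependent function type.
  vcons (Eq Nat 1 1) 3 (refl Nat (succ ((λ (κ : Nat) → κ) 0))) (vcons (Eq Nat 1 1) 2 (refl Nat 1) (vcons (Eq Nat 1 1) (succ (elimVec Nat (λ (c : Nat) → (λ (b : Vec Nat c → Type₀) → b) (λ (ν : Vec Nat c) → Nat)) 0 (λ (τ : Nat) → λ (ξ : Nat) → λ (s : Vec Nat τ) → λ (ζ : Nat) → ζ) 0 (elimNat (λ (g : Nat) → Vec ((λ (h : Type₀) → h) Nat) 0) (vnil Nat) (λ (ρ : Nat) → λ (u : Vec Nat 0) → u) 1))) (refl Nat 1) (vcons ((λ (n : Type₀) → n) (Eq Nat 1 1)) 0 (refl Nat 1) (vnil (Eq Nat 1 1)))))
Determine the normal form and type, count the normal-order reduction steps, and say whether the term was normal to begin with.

reduced normal form:
  vcons (Eq Nat 1 1) 3 (refl Nat 1) (vcons (Eq Nat 1 1) 2 (refl Nat 1) (vcons (Eq Nat 1 1) 1 (refl Nat 1) (vcons (Eq Nat 1 1) 0 (refl Nat 1) (vnil (Eq Nat 1 1)))))
the term's type:
  Vec (Eq Nat 1 1) 4
normal-order step count: 8
term was already normal: no
first redex: a beta-redex


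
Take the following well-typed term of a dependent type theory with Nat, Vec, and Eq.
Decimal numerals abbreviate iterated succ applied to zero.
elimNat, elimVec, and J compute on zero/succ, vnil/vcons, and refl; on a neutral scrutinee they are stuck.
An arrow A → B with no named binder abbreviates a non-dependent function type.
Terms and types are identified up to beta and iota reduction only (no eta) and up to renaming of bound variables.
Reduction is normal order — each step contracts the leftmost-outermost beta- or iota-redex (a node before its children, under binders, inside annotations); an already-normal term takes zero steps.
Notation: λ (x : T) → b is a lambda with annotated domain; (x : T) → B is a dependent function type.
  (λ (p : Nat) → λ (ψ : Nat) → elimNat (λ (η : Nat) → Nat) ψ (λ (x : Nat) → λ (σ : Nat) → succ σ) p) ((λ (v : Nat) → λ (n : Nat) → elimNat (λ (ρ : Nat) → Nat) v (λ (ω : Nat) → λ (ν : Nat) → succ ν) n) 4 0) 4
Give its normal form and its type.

resulting normal form:
  8
type:
  Nat
observation: the first redex contracted is a beta-redex; the normal form is reached in 18 normal-order steps.


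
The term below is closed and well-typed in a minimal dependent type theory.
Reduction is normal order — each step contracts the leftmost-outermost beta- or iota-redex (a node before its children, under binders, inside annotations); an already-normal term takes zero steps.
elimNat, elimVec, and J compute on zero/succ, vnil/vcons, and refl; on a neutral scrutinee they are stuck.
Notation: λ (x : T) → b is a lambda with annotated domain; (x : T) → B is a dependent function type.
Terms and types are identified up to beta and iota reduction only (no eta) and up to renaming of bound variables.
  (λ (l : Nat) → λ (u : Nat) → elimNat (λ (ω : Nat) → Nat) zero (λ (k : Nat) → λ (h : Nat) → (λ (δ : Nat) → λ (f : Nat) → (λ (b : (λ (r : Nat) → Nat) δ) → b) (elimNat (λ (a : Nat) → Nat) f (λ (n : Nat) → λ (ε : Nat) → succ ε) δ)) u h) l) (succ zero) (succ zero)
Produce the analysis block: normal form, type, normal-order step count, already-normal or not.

reduced normal form:
  succ zero
the term's type:
  Nat
reduction steps (normal order): 13
started in normal form: no
first contracted redex: a beta-redex


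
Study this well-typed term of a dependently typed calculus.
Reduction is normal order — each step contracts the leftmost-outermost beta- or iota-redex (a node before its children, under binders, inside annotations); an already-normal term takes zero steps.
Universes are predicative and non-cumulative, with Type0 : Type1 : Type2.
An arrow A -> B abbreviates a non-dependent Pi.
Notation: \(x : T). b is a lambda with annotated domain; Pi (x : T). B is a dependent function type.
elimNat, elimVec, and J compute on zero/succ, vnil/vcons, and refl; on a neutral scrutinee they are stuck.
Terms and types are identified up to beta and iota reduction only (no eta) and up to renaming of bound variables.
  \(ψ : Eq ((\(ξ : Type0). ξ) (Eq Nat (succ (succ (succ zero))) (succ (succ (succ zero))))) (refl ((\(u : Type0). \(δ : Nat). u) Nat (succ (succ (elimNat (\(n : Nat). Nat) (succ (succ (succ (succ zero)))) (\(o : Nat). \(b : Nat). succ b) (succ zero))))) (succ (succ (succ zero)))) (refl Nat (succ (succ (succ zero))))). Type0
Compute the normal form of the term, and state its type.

resulting normal form:
  \(ψ : Eq (Eq Nat (succ (succ (succ zero))) (succ (succ (succ zero)))) (refl Nat (succ (succ (succ zero)))) (refl Nat (succ (succ (succ zero))))). Type0
inferred type:
  Eq (Eq Nat (succ (succ (succ zero))) (succ (succ (succ zero)))) (refl Nat (succ (succ (succ zero)))) (refl Nat (succ (succ (succ zero)))) -> Type1


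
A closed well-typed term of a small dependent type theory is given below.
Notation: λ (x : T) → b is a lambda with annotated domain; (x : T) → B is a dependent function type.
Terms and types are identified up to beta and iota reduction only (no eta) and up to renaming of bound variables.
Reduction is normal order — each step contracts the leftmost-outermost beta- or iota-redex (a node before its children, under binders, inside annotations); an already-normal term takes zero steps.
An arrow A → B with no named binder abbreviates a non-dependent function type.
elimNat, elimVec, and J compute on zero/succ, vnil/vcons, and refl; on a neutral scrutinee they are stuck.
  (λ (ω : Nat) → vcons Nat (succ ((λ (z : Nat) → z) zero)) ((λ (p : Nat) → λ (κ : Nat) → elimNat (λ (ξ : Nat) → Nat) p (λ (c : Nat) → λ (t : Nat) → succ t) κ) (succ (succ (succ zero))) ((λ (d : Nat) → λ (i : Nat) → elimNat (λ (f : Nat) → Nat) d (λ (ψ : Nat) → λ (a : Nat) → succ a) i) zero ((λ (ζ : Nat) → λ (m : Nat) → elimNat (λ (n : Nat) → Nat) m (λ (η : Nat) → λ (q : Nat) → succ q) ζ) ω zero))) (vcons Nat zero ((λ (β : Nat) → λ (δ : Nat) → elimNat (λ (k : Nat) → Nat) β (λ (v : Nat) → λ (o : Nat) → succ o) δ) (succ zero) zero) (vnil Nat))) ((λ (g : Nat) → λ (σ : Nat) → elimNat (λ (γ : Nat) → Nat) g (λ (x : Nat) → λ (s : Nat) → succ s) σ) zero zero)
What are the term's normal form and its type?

reduced normal form:
  vcons Nat (succ zero) (succ (succ (succ zero))) (vcons Nat zero (succ zero) (vnil Nat))
the term's type:
  Vec Nat (succ (succ zero))


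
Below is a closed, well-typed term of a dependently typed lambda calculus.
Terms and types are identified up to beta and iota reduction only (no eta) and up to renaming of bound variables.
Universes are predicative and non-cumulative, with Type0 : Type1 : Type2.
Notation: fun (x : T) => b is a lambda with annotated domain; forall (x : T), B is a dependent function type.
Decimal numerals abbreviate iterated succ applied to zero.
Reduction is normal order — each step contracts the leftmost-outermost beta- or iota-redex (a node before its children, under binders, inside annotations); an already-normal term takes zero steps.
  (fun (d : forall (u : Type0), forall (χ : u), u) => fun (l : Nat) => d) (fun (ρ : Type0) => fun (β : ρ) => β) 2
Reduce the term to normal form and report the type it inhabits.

reduced normal form:
  fun (d : Type0) => fun (u : d) => u
inferred type:
  forall (d : Type0), forall (u : d), d
observation: the first redex contracted is a beta-redex; the normal form is reached in 2 normal-order steps.


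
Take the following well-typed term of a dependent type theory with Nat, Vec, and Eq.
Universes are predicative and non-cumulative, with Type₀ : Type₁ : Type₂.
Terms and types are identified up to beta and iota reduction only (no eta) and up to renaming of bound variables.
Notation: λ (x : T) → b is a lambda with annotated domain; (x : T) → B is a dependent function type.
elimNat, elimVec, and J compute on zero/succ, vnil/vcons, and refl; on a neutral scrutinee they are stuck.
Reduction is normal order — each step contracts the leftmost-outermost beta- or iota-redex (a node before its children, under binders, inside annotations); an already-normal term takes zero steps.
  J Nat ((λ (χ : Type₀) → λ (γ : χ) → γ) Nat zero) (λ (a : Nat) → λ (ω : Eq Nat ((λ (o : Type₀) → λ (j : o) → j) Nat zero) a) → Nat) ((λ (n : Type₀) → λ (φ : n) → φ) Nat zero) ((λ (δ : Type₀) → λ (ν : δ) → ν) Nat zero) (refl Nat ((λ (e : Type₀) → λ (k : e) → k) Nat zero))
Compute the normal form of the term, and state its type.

resulting normal form:
  zero
type:
  Nat


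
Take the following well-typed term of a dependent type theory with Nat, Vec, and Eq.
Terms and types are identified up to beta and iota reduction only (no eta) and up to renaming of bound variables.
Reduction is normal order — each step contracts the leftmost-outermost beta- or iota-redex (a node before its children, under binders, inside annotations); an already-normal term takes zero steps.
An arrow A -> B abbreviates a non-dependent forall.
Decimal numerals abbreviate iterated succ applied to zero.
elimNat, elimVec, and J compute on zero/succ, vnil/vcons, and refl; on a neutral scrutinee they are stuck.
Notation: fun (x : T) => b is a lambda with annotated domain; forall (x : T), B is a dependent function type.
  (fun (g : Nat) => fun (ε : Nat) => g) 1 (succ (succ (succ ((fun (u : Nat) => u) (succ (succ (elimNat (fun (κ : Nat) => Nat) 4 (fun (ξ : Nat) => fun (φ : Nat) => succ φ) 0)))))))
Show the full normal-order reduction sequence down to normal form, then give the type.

reduction (normal order):
  (fun (g : Nat) => fun (ε : Nat) => g) 1 (succ (succ (succ ((fun (u : Nat) => u) (succ (succ (elimNat (fun (κ : Nat) => Nat) 4 (fun (ξ : Nat) => fun (φ : Nat) => succ φ) 0)))))))
  ~> (fun (g : Nat) => 1) (succ (succ (succ ((fun (ε : Nat) => ε) (succ (succ (elimNat (fun (u : Nat) => Nat) 4 (fun (κ : Nat) => fun (ξ : Nat) => succ ξ) 0)))))))
  ~> 1
inferred type:
  Nat
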